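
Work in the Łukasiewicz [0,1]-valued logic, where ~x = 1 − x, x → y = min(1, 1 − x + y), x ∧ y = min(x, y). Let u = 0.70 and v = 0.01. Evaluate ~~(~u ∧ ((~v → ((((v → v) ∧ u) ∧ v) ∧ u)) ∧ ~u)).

0.02

~u = 1 − 0.70 = 0.30
~v = 1 − 0.01 = 0.99
v → v = min(1, 1 − 0.01 + 0.01) = min(1, 1.00) = 1.00
(v → v) ∧ u = min(1.00, 0.70) = 0.70
((v → v) ∧ u) ∧ v = min(0.70, 0.01) = 0.01
(((v → v) ∧ u) ∧ v) ∧ u = min(0.01, 0.70) = 0.01
~v → ((((v → v) ∧ u) ∧ v) ∧ u) = min(1, 1 − 0.99 + 0.01) = min(1, 0.02) = 0.02
(~v → ((((v → v) ∧ u) ∧ v) ∧ u)) ∧ ~u = min(0.02, 0.30) = 0.02
~u ∧ ((~v → ((((v → v) ∧ u) ∧ v) ∧ u)) ∧ ~u) = min(0.30, 0.02) = 0.02
~(~u ∧ ((~v → ((((v → v) ∧ u) ∧ v) ∧ u)) ∧ ~u)) = 1 − 0.02 = 0.98
~~(~u ∧ ((~v → ((((v → v) ∧ u) ∧ v) ∧ u)) ∧ ~u)) = 1 − 0.98 = 0.02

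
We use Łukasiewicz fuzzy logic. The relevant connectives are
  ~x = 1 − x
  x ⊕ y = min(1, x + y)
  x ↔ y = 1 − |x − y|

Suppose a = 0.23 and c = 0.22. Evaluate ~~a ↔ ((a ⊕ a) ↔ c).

~a = 1 − 0.23 = 0.77
~~a = 1 − 0.77 = 0.23
a ⊕ a = min(1, 0.23 + 0.23) = min(1, 0.46) = 0.46
(a ⊕ a) ↔ c = 1 − |0.46 − 0.22| = 1 − 0.24 = 0.76
~~a ↔ ((a ⊕ a) ↔ c) = 1 − |0.23 − 0.76| = 1 − 0.53 = 0.47

0.47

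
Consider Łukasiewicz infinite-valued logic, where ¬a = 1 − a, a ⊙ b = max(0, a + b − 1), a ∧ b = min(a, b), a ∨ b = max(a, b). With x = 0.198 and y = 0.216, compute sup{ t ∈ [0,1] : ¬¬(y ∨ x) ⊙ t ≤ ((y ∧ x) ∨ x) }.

y ∨ x = max(0.216, 0.198) = 0.216
¬(y ∨ x) = 1 − 0.216 = 0.784
¬¬(y ∨ x) = 1 − 0.784 = 0.216
So the left factor is ¬¬(y ∨ x) = 0.216.
y ∧ x = min(0.216, 0.198) = 0.198
(y ∧ x) ∨ x = max(0.198, 0.198) = 0.198
So the right-hand bound is (y ∧ x) ∨ x = 0.198.
The residuum of the Łukasiewicz t-norm gives the supremum: min(1, 1 − 0.216 + 0.198).
1 − 0.216 + 0.198 = 0.982, so t = min(1, 0.982) = 0.982.
Check: 0.216 ⊙ 0.982 = max(0, 0.198) = 0.198 ≤ 0.198.

0.982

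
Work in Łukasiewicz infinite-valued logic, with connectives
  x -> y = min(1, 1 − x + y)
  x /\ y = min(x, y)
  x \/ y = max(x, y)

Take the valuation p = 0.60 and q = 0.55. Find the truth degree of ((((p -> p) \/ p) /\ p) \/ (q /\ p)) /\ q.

0.55

p -> p = min(1, 1 − 0.60 + 0.60) = min(1, 1.00) = 1.00
(p -> p) \/ p = max(1.00, 0.60) = 1.00
((p -> p) \/ p) /\ p = min(1.00, 0.60) = 0.60
q /\ p = min(0.55, 0.60) = 0.55
(((p -> p) \/ p) /\ p) \/ (q /\ p) = max(0.60, 0.55) = 0.60
((((p -> p) \/ p) /\ p) \/ (q /\ p)) /\ q = min(0.60, 0.55) = 0.55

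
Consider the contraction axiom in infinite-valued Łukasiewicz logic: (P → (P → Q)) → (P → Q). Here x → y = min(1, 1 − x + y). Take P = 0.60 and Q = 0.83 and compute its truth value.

1.00

P → Q = min(1, 1 − 0.60 + 0.83) = min(1, 1.23) = 1.00
P → (P → Q) = min(1, 1 − 0.60 + 1.00) = min(1, 1.40) = 1.00
(P → (P → Q)) → (P → Q) = min(1, 1 − 1.00 + 1.00) = min(1, 1.00) = 1.00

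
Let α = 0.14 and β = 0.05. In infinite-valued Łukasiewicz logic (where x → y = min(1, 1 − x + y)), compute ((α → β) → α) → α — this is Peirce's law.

α → β = min(1, 1 − 0.14 + 0.05) = min(1, 0.91) = 0.91
(α → β) → α = min(1, 1 − 0.91 + 0.14) = min(1, 0.23) = 0.23
((α → β) → α) → α = min(1, 1 − 0.23 + 0.14) = min(1, 0.91) = 0.91
(The value 0.91 < 1 shows this instance is not satisfied; not a Ł∞-tautology in general.)

0.91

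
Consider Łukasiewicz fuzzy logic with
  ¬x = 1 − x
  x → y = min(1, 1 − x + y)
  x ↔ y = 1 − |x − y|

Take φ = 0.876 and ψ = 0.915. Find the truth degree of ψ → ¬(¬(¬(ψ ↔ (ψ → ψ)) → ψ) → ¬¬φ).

0.085

ψ → ψ = min(1, 1 − 0.915 + 0.915) = min(1, 1.000) = 1.000
ψ ↔ (ψ → ψ) = 1 − |0.915 − 1.000| = 1 − 0.085 = 0.915
¬(ψ ↔ (ψ → ψ)) = 1 − 0.915 = 0.085
¬(ψ ↔ (ψ → ψ)) → ψ = min(1, 1 − 0.085 + 0.915) = min(1, 1.830) = 1.000
¬(¬(ψ ↔ (ψ → ψ)) → ψ) = 1 − 1.000 = 0.000
¬φ = 1 − 0.876 = 0.124
¬¬φ = 1 − 0.124 = 0.876
¬(¬(ψ ↔ (ψ → ψ)) → ψ) → ¬¬φ = min(1, 1 − 0.000 + 0.876) = min(1, 1.876) = 1.000
¬(¬(¬(ψ ↔ (ψ → ψ)) → ψ) → ¬¬φ) = 1 − 1.000 = 0.000
ψ → ¬(¬(¬(ψ ↔ (ψ → ψ)) → ψ) → ¬¬φ) = min(1, 1 − 0.915 + 0.000) = min(1, 0.085) = 0.085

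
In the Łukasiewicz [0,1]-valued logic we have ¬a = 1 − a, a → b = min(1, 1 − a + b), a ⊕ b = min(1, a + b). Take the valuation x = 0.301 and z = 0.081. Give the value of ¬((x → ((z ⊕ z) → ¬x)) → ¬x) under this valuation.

0.301

z ⊕ z = min(1, 0.081 + 0.081) = min(1, 0.162) = 0.162
¬x = 1 − 0.301 = 0.699
(z ⊕ z) → ¬x = min(1, 1 − 0.162 + 0.699) = min(1, 1.537) = 1.000
x → ((z ⊕ z) → ¬x) = min(1, 1 − 0.301 + 1.000) = min(1, 1.699) = 1.000
(x → ((z ⊕ z) → ¬x)) → ¬x = min(1, 1 − 1.000 + 0.699) = min(1, 0.699) = 0.699
¬((x → ((z ⊕ z) → ¬x)) → ¬x) = 1 − 0.699 = 0.301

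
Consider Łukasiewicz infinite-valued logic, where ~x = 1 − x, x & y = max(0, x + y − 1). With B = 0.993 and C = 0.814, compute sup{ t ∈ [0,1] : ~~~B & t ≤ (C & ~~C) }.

1.000

~B = 1 − 0.993 = 0.007
~~B = 1 − 0.007 = 0.993
~~~B = 1 − 0.993 = 0.007
So the left factor is ~~~B = 0.007.
~C = 1 − 0.814 = 0.186
~~C = 1 − 0.186 = 0.814
C & ~~C = max(0, 0.814 + 0.814 − 1) = max(0, 0.628) = 0.628
So the right-hand bound is C & ~~C = 0.628.
The residuum of the Łukasiewicz t-norm gives the supremum: min(1, 1 − 0.007 + 0.628).
1 − 0.007 + 0.628 = 1.621, so t = min(1, 1.621) = 1.000.
Check: 0.007 & 1.000 = max(0, 0.007) = 0.007 ≤ 0.628.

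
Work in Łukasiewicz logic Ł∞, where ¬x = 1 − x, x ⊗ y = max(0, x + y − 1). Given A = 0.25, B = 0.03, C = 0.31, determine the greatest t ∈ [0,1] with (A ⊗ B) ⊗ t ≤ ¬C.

1.00

A ⊗ B = max(0, 0.25 + 0.03 − 1) = max(0, -0.72) = 0.00
So the left factor is A ⊗ B = 0.00.
¬C = 1 − 0.31 = 0.69
So the right-hand bound is ¬C = 0.69.
The residuum of the Łukasiewicz t-norm gives the supremum: min(1, 1 − 0.00 + 0.69).
1 − 0.00 + 0.69 = 1.69, so t = min(1, 1.69) = 1.00.
Check: 0.00 ⊗ 1.00 = max(0, 0.00) = 0.00 ≤ 0.69.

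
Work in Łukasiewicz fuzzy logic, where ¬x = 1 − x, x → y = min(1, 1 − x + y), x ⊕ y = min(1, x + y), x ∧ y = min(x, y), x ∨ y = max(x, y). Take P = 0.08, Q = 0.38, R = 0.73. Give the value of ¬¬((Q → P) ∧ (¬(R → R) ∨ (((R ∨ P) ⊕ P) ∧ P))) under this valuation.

0.08

Q → P = min(1, 1 − 0.38 + 0.08) = min(1, 0.70) = 0.70
R → R = min(1, 1 − 0.73 + 0.73) = min(1, 1.00) = 1.00
¬(R → R) = 1 − 1.00 = 0.00
R ∨ P = max(0.73, 0.08) = 0.73
(R ∨ P) ⊕ P = min(1, 0.73 + 0.08) = min(1, 0.81) = 0.81
((R ∨ P) ⊕ P) ∧ P = min(0.81, 0.08) = 0.08
¬(R → R) ∨ (((R ∨ P) ⊕ P) ∧ P) = max(0.00, 0.08) = 0.08
(Q → P) ∧ (¬(R → R) ∨ (((R ∨ P) ⊕ P) ∧ P)) = min(0.70, 0.08) = 0.08
¬((Q → P) ∧ (¬(R → R) ∨ (((R ∨ P) ⊕ P) ∧ P))) = 1 − 0.08 = 0.92
¬¬((Q → P) ∧ (¬(R → R) ∨ (((R ∨ P) ⊕ P) ∧ P))) = 1 − 0.92 = 0.08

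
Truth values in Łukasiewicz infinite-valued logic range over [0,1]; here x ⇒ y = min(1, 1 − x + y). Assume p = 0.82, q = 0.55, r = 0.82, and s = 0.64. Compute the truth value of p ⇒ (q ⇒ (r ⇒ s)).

r ⇒ s = min(1, 1 − 0.82 + 0.64) = min(1, 0.82) = 0.82
q ⇒ (r ⇒ s) = min(1, 1 − 0.55 + 0.82) = min(1, 1.27) = 1.00
p ⇒ (q ⇒ (r ⇒ s)) = min(1, 1 − 0.82 + 1.00) = min(1, 1.18) = 1.00

1.00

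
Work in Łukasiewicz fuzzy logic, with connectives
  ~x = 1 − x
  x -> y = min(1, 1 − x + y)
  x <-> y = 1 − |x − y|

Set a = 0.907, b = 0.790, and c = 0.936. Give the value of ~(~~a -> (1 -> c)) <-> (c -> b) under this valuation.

0.146

~a = 1 − 0.907 = 0.093
~~a = 1 − 0.093 = 0.907
1 -> c = min(1, 1 − 1.000 + 0.936) = min(1, 0.936) = 0.936
~~a -> (1 -> c) = min(1, 1 − 0.907 + 0.936) = min(1, 1.029) = 1.000
~(~~a -> (1 -> c)) = 1 − 1.000 = 0.000
c -> b = min(1, 1 − 0.936 + 0.790) = min(1, 0.854) = 0.854
~(~~a -> (1 -> c)) <-> (c -> b) = 1 − |0.000 − 0.854| = 1 − 0.854 = 0.146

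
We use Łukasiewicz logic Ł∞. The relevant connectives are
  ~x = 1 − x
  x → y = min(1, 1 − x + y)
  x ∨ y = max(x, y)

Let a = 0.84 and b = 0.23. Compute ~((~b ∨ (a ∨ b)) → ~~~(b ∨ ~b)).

~b = 1 − 0.23 = 0.77
a ∨ b = max(0.84, 0.23) = 0.84
~b ∨ (a ∨ b) = max(0.77, 0.84) = 0.84
b ∨ ~b = max(0.23, 0.77) = 0.77
~(b ∨ ~b) = 1 − 0.77 = 0.23
~~(b ∨ ~b) = 1 − 0.23 = 0.77
~~~(b ∨ ~b) = 1 − 0.77 = 0.23
(~b ∨ (a ∨ b)) → ~~~(b ∨ ~b) = min(1, 1 − 0.84 + 0.23) = min(1, 0.39) = 0.39
~((~b ∨ (a ∨ b)) → ~~~(b ∨ ~b)) = 1 − 0.39 = 0.61

0.61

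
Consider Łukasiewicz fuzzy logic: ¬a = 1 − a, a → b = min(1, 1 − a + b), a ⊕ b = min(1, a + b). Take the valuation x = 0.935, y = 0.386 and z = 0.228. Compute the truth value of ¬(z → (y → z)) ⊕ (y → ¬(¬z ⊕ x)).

y → z = min(1, 1 − 0.386 + 0.228) = min(1, 0.842) = 0.842
z → (y → z) = min(1, 1 − 0.228 + 0.842) = min(1, 1.614) = 1.000
¬(z → (y → z)) = 1 − 1.000 = 0.000
¬z = 1 − 0.228 = 0.772
¬z ⊕ x = min(1, 0.772 + 0.935) = min(1, 1.707) = 1.000
¬(¬z ⊕ x) = 1 − 1.000 = 0.000
y → ¬(¬z ⊕ x) = min(1, 1 − 0.386 + 0.000) = min(1, 0.614) = 0.614
¬(z → (y → z)) ⊕ (y → ¬(¬z ⊕ x)) = min(1, 0.000 + 0.614) = min(1, 0.614) = 0.614

0.614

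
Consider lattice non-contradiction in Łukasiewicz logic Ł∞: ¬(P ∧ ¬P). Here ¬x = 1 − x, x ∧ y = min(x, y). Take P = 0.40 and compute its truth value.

¬P = 1 − 0.40 = 0.60
P ∧ ¬P = min(0.40, 0.60) = 0.40
¬(P ∧ ¬P) = 1 − 0.40 = 0.60
(The value 0.60 < 1 shows this instance is not satisfied; not a Ł∞-tautology — its value is 1 − min(a, 1−a).)

0.60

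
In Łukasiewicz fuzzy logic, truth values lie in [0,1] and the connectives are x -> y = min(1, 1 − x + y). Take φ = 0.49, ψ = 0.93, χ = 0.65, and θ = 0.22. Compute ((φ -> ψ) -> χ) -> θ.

0.57

φ -> ψ = min(1, 1 − 0.49 + 0.93) = min(1, 1.44) = 1.00
(φ -> ψ) -> χ = min(1, 1 − 1.00 + 0.65) = min(1, 0.65) = 0.65
((φ -> ψ) -> χ) -> θ = min(1, 1 − 0.65 + 0.22) = min(1, 0.57) = 0.57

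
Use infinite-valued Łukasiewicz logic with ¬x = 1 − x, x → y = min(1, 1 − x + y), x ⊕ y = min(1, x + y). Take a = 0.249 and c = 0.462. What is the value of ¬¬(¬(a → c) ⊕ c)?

a → c = min(1, 1 − 0.249 + 0.462) = min(1, 1.213) = 1.000
¬(a → c) = 1 − 1.000 = 0.000
¬(a → c) ⊕ c = min(1, 0.000 + 0.462) = min(1, 0.462) = 0.462
¬(¬(a → c) ⊕ c) = 1 − 0.462 = 0.538
¬¬(¬(a → c) ⊕ c) = 1 − 0.538 = 0.462

0.462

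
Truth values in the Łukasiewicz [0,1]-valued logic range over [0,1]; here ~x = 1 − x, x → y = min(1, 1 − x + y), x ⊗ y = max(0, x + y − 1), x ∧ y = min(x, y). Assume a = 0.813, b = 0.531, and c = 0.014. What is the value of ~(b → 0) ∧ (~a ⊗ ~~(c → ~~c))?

b → 0 = min(1, 1 − 0.531 + 0.000) = min(1, 0.469) = 0.469
~(b → 0) = 1 − 0.469 = 0.531
~a = 1 − 0.813 = 0.187
~c = 1 − 0.014 = 0.986
~~c = 1 − 0.986 = 0.014
c → ~~c = min(1, 1 − 0.014 + 0.014) = min(1, 1.000) = 1.000
~(c → ~~c) = 1 − 1.000 = 0.000
~~(c → ~~c) = 1 − 0.000 = 1.000
~a ⊗ ~~(c → ~~c) = max(0, 0.187 + 1.000 − 1) = max(0, 0.187) = 0.187
~(b → 0) ∧ (~a ⊗ ~~(c → ~~c)) = min(0.531, 0.187) = 0.187

0.187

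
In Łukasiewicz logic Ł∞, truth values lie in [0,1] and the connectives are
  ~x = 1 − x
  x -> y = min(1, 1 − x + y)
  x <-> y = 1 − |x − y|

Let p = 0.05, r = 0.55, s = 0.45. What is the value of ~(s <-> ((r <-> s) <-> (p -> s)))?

r <-> s = 1 − |0.55 − 0.45| = 1 − 0.10 = 0.90
p -> s = min(1, 1 − 0.05 + 0.45) = min(1, 1.40) = 1.00
(r <-> s) <-> (p -> s) = 1 − |0.90 − 1.00| = 1 − 0.10 = 0.90
s <-> ((r <-> s) <-> (p -> s)) = 1 − |0.45 − 0.90| = 1 − 0.45 = 0.55
~(s <-> ((r <-> s) <-> (p -> s))) = 1 − 0.55 = 0.45

0.45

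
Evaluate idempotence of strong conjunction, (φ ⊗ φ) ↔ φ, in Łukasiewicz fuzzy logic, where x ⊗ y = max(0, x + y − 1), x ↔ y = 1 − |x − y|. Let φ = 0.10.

0.90

φ ⊗ φ = max(0, 0.10 + 0.10 − 1) = max(0, -0.80) = 0.00
(φ ⊗ φ) ↔ φ = 1 − |0.00 − 0.10| = 1 − 0.10 = 0.90
(The value 0.90 < 1 shows this instance is not satisfied; fails in Ł∞ since a ⊗ a = max(0, 2a−1) ≠ a in general.)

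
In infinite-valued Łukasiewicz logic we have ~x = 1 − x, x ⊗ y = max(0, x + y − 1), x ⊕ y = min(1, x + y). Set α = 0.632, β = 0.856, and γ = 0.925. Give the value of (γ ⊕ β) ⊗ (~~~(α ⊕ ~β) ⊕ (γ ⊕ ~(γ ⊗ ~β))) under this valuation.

γ ⊕ β = min(1, 0.925 + 0.856) = min(1, 1.781) = 1.000
~β = 1 − 0.856 = 0.144
α ⊕ ~β = min(1, 0.632 + 0.144) = min(1, 0.776) = 0.776
~(α ⊕ ~β) = 1 − 0.776 = 0.224
~~(α ⊕ ~β) = 1 − 0.224 = 0.776
~~~(α ⊕ ~β) = 1 − 0.776 = 0.224
γ ⊗ ~β = max(0, 0.925 + 0.144 − 1) = max(0, 0.069) = 0.069
~(γ ⊗ ~β) = 1 − 0.069 = 0.931
γ ⊕ ~(γ ⊗ ~β) = min(1, 0.925 + 0.931) = min(1, 1.856) = 1.000
~~~(α ⊕ ~β) ⊕ (γ ⊕ ~(γ ⊗ ~β)) = min(1, 0.224 + 1.000) = min(1, 1.224) = 1.000
(γ ⊕ β) ⊗ (~~~(α ⊕ ~β) ⊕ (γ ⊕ ~(γ ⊗ ~β))) = max(0, 1.000 + 1.000 − 1) = max(0, 1.000) = 1.000

1.000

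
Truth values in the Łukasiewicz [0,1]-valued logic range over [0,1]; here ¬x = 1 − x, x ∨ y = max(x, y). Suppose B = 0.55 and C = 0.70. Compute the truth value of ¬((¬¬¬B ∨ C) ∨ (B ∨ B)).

¬B = 1 − 0.55 = 0.45
¬¬B = 1 − 0.45 = 0.55
¬¬¬B = 1 − 0.55 = 0.45
¬¬¬B ∨ C = max(0.45, 0.70) = 0.70
B ∨ B = max(0.55, 0.55) = 0.55
(¬¬¬B ∨ C) ∨ (B ∨ B) = max(0.70, 0.55) = 0.70
¬((¬¬¬B ∨ C) ∨ (B ∨ B)) = 1 − 0.70 = 0.30

0.30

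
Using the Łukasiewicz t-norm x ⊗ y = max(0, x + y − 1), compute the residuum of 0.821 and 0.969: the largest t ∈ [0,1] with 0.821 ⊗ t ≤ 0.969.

1.000

The residuum of the Łukasiewicz t-norm gives the supremum: min(1, 1 − 0.821 + 0.969).
1 − 0.821 + 0.969 = 1.148, so t = min(1, 1.148) = 1.000.
Check: 0.821 ⊗ 1.000 = max(0, 0.821) = 0.821 ≤ 0.969.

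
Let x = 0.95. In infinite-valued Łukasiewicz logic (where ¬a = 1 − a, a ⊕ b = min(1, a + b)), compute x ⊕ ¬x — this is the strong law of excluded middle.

1.00

¬x = 1 − 0.95 = 0.05
x ⊕ ¬x = min(1, 0.95 + 0.05) = min(1, 1.00) = 1.00
(As expected: always 1 in Ł∞ since a ⊕ (1−a) = 1.)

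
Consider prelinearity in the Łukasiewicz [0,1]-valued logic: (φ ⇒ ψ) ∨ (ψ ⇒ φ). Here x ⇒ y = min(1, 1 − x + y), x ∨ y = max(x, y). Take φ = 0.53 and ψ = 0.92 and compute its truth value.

1.00

φ ⇒ ψ = min(1, 1 − 0.53 + 0.92) = min(1, 1.39) = 1.00
ψ ⇒ φ = min(1, 1 − 0.92 + 0.53) = min(1, 0.61) = 0.61
(φ ⇒ ψ) ∨ (ψ ⇒ φ) = max(1.00, 0.61) = 1.00
(As expected: a Ł∞-tautology — holds in every MV-chain.)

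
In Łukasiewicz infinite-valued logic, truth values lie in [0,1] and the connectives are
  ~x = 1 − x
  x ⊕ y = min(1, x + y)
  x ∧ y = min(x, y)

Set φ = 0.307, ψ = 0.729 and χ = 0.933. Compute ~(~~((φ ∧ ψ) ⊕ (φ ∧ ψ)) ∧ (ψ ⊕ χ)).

0.386

φ ∧ ψ = min(0.307, 0.729) = 0.307
(φ ∧ ψ) ⊕ (φ ∧ ψ) = min(1, 0.307 + 0.307) = min(1, 0.614) = 0.614
~((φ ∧ ψ) ⊕ (φ ∧ ψ)) = 1 − 0.614 = 0.386
~~((φ ∧ ψ) ⊕ (φ ∧ ψ)) = 1 − 0.386 = 0.614
ψ ⊕ χ = min(1, 0.729 + 0.933) = min(1, 1.662) = 1.000
~~((φ ∧ ψ) ⊕ (φ ∧ ψ)) ∧ (ψ ⊕ χ) = min(0.614, 1.000) = 0.614
~(~~((φ ∧ ψ) ⊕ (φ ∧ ψ)) ∧ (ψ ⊕ χ)) = 1 − 0.614 = 0.386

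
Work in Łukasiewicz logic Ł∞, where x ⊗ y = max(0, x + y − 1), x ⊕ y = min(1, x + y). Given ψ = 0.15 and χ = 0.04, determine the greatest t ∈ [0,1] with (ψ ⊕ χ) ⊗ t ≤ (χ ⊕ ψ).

1.00

ψ ⊕ χ = min(1, 0.15 + 0.04) = min(1, 0.19) = 0.19
So the left factor is ψ ⊕ χ = 0.19.
χ ⊕ ψ = min(1, 0.04 + 0.15) = min(1, 0.19) = 0.19
So the right-hand bound is χ ⊕ ψ = 0.19.
The residuum of the Łukasiewicz t-norm gives the supremum: min(1, 1 − 0.19 + 0.19).
1 − 0.19 + 0.19 = 1.00, so t = min(1, 1.00) = 1.00.
Check: 0.19 ⊗ 1.00 = max(0, 0.19) = 0.19 ≤ 0.19.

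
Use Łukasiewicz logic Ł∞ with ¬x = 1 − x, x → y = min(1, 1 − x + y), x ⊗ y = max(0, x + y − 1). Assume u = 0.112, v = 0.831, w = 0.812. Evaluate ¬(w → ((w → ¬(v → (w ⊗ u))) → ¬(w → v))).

w ⊗ u = max(0, 0.812 + 0.112 − 1) = max(0, -0.076) = 0.000
v → (w ⊗ u) = min(1, 1 − 0.831 + 0.000) = min(1, 0.169) = 0.169
¬(v → (w ⊗ u)) = 1 − 0.169 = 0.831
w → ¬(v → (w ⊗ u)) = min(1, 1 − 0.812 + 0.831) = min(1, 1.019) = 1.000
w → v = min(1, 1 − 0.812 + 0.831) = min(1, 1.019) = 1.000
¬(w → v) = 1 − 1.000 = 0.000
(w → ¬(v → (w ⊗ u))) → ¬(w → v) = min(1, 1 − 1.000 + 0.000) = min(1, 0.000) = 0.000
w → ((w → ¬(v → (w ⊗ u))) → ¬(w → v)) = min(1, 1 − 0.812 + 0.000) = min(1, 0.188) = 0.188
¬(w → ((w → ¬(v → (w ⊗ u))) → ¬(w → v))) = 1 − 0.188 = 0.812

0.812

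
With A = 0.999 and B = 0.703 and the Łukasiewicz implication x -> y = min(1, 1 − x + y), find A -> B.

0.704

A -> B = min(1, 1 − 0.999 + 0.703) = min(1, 0.704) = 0.704
For comparison, the Gödel implication (1 if x ≤ y else y) would give 0.703.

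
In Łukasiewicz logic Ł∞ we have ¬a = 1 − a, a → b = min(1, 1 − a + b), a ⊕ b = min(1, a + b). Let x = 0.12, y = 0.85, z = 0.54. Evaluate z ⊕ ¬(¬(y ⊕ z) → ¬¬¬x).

0.54

y ⊕ z = min(1, 0.85 + 0.54) = min(1, 1.39) = 1.00
¬(y ⊕ z) = 1 − 1.00 = 0.00
¬x = 1 − 0.12 = 0.88
¬¬x = 1 − 0.88 = 0.12
¬¬¬x = 1 − 0.12 = 0.88
¬(y ⊕ z) → ¬¬¬x = min(1, 1 − 0.00 + 0.88) = min(1, 1.88) = 1.00
¬(¬(y ⊕ z) → ¬¬¬x) = 1 − 1.00 = 0.00
z ⊕ ¬(¬(y ⊕ z) → ¬¬¬x) = min(1, 0.54 + 0.00) = min(1, 0.54) = 0.54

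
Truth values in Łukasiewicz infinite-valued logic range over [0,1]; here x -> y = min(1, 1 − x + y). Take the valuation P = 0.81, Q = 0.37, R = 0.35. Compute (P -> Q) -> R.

P -> Q = min(1, 1 − 0.81 + 0.37) = min(1, 0.56) = 0.56
(P -> Q) -> R = min(1, 1 − 0.56 + 0.35) = min(1, 0.79) = 0.79

0.79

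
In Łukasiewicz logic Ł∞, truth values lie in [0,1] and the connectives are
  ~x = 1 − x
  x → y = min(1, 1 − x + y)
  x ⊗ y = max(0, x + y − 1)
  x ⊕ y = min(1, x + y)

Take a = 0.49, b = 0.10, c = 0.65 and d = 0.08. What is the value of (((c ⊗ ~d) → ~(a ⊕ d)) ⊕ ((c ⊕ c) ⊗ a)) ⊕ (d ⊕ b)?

1.00

~d = 1 − 0.08 = 0.92
c ⊗ ~d = max(0, 0.65 + 0.92 − 1) = max(0, 0.57) = 0.57
a ⊕ d = min(1, 0.49 + 0.08) = min(1, 0.57) = 0.57
~(a ⊕ d) = 1 − 0.57 = 0.43
(c ⊗ ~d) → ~(a ⊕ d) = min(1, 1 − 0.57 + 0.43) = min(1, 0.86) = 0.86
c ⊕ c = min(1, 0.65 + 0.65) = min(1, 1.30) = 1.00
(c ⊕ c) ⊗ a = max(0, 1.00 + 0.49 − 1) = max(0, 0.49) = 0.49
((c ⊗ ~d) → ~(a ⊕ d)) ⊕ ((c ⊕ c) ⊗ a) = min(1, 0.86 + 0.49) = min(1, 1.35) = 1.00
d ⊕ b = min(1, 0.08 + 0.10) = min(1, 0.18) = 0.18
(((c ⊗ ~d) → ~(a ⊕ d)) ⊕ ((c ⊕ c) ⊗ a)) ⊕ (d ⊕ b) = min(1, 1.00 + 0.18) = min(1, 1.18) = 1.00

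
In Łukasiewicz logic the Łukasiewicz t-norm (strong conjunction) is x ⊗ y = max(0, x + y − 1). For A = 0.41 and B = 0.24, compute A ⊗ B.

0.00

A ⊗ B = max(0, 0.41 + 0.24 − 1) = max(0, -0.35) = 0.00
For comparison, the Gödel (minimum) t-norm min(x, y) would give 0.24.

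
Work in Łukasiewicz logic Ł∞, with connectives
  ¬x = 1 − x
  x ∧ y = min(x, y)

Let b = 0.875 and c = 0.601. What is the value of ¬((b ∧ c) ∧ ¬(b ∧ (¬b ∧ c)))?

b ∧ c = min(0.875, 0.601) = 0.601
¬b = 1 − 0.875 = 0.125
¬b ∧ c = min(0.125, 0.601) = 0.125
b ∧ (¬b ∧ c) = min(0.875, 0.125) = 0.125
¬(b ∧ (¬b ∧ c)) = 1 − 0.125 = 0.875
(b ∧ c) ∧ ¬(b ∧ (¬b ∧ c)) = min(0.601, 0.875) = 0.601
¬((b ∧ c) ∧ ¬(b ∧ (¬b ∧ c))) = 1 − 0.601 = 0.399

0.399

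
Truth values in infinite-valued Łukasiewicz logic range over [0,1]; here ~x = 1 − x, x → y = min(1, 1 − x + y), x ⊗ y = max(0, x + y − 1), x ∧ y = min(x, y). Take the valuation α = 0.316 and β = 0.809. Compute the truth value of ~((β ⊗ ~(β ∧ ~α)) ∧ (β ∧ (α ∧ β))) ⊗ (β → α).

0.382

~α = 1 − 0.316 = 0.684
β ∧ ~α = min(0.809, 0.684) = 0.684
~(β ∧ ~α) = 1 − 0.684 = 0.316
β ⊗ ~(β ∧ ~α) = max(0, 0.809 + 0.316 − 1) = max(0, 0.125) = 0.125
α ∧ β = min(0.316, 0.809) = 0.316
β ∧ (α ∧ β) = min(0.809, 0.316) = 0.316
(β ⊗ ~(β ∧ ~α)) ∧ (β ∧ (α ∧ β)) = min(0.125, 0.316) = 0.125
~((β ⊗ ~(β ∧ ~α)) ∧ (β ∧ (α ∧ β))) = 1 − 0.125 = 0.875
β → α = min(1, 1 − 0.809 + 0.316) = min(1, 0.507) = 0.507
~((β ⊗ ~(β ∧ ~α)) ∧ (β ∧ (α ∧ β))) ⊗ (β → α) = max(0, 0.875 + 0.507 − 1) = max(0, 0.382) = 0.382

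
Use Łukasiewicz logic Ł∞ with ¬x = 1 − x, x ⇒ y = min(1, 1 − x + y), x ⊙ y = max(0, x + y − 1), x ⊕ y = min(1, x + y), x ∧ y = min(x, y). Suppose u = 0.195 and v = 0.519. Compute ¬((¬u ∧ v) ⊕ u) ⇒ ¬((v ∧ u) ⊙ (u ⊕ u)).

1.000

¬u = 1 − 0.195 = 0.805
¬u ∧ v = min(0.805, 0.519) = 0.519
(¬u ∧ v) ⊕ u = min(1, 0.519 + 0.195) = min(1, 0.714) = 0.714
¬((¬u ∧ v) ⊕ u) = 1 − 0.714 = 0.286
v ∧ u = min(0.519, 0.195) = 0.195
u ⊕ u = min(1, 0.195 + 0.195) = min(1, 0.390) = 0.390
(v ∧ u) ⊙ (u ⊕ u) = max(0, 0.195 + 0.390 − 1) = max(0, -0.415) = 0.000
¬((v ∧ u) ⊙ (u ⊕ u)) = 1 − 0.000 = 1.000
¬((¬u ∧ v) ⊕ u) ⇒ ¬((v ∧ u) ⊙ (u ⊕ u)) = min(1, 1 − 0.286 + 1.000) = min(1, 1.714) = 1.000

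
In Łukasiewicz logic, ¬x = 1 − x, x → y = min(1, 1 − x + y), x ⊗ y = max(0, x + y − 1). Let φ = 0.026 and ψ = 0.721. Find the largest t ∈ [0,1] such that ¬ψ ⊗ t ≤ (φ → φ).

¬ψ = 1 − 0.721 = 0.279
So the left factor is ¬ψ = 0.279.
φ → φ = min(1, 1 − 0.026 + 0.026) = min(1, 1.000) = 1.000
So the right-hand bound is φ → φ = 1.000.
The residuum of the Łukasiewicz t-norm gives the supremum: min(1, 1 − 0.279 + 1.000).
1 − 0.279 + 1.000 = 1.721, so t = min(1, 1.721) = 1.000.
Check: 0.279 ⊗ 1.000 = max(0, 0.279) = 0.279 ≤ 1.000.

1.000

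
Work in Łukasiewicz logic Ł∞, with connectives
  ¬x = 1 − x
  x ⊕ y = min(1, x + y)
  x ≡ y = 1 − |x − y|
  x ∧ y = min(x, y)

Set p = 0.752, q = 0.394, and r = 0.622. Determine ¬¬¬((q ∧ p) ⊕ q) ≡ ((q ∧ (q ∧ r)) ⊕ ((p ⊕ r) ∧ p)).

0.212

q ∧ p = min(0.394, 0.752) = 0.394
(q ∧ p) ⊕ q = min(1, 0.394 + 0.394) = min(1, 0.788) = 0.788
¬((q ∧ p) ⊕ q) = 1 − 0.788 = 0.212
¬¬((q ∧ p) ⊕ q) = 1 − 0.212 = 0.788
¬¬¬((q ∧ p) ⊕ q) = 1 − 0.788 = 0.212
q ∧ r = min(0.394, 0.622) = 0.394
q ∧ (q ∧ r) = min(0.394, 0.394) = 0.394
p ⊕ r = min(1, 0.752 + 0.622) = min(1, 1.374) = 1.000
(p ⊕ r) ∧ p = min(1.000, 0.752) = 0.752
(q ∧ (q ∧ r)) ⊕ ((p ⊕ r) ∧ p) = min(1, 0.394 + 0.752) = min(1, 1.146) = 1.000
¬¬¬((q ∧ p) ⊕ q) ≡ ((q ∧ (q ∧ r)) ⊕ ((p ⊕ r) ∧ p)) = 1 − |0.212 − 1.000| = 1 − 0.788 = 0.212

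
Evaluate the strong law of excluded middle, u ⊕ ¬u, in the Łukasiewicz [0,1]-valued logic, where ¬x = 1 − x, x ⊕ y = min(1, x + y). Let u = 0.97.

1.00

¬u = 1 − 0.97 = 0.03
u ⊕ ¬u = min(1, 0.97 + 0.03) = min(1, 1.00) = 1.00
(As expected: always 1 in Ł∞ since a ⊕ (1−a) = 1.)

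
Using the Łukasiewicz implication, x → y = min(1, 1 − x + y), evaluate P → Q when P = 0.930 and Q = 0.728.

0.798

P → Q = min(1, 1 − 0.930 + 0.728) = min(1, 0.798) = 0.798
For comparison, the Gödel implication (1 if x ≤ y else y) would give 0.728.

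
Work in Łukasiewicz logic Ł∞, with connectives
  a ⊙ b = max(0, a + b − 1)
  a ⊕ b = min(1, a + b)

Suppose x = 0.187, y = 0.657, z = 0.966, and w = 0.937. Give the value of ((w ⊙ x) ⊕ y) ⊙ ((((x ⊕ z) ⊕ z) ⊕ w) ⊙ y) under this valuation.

w ⊙ x = max(0, 0.937 + 0.187 − 1) = max(0, 0.124) = 0.124
(w ⊙ x) ⊕ y = min(1, 0.124 + 0.657) = min(1, 0.781) = 0.781
x ⊕ z = min(1, 0.187 + 0.966) = min(1, 1.153) = 1.000
(x ⊕ z) ⊕ z = min(1, 1.000 + 0.966) = min(1, 1.966) = 1.000
((x ⊕ z) ⊕ z) ⊕ w = min(1, 1.000 + 0.937) = min(1, 1.937) = 1.000
(((x ⊕ z) ⊕ z) ⊕ w) ⊙ y = max(0, 1.000 + 0.657 − 1) = max(0, 0.657) = 0.657
((w ⊙ x) ⊕ y) ⊙ ((((x ⊕ z) ⊕ z) ⊕ w) ⊙ y) = max(0, 0.781 + 0.657 − 1) = max(0, 0.438) = 0.438

0.438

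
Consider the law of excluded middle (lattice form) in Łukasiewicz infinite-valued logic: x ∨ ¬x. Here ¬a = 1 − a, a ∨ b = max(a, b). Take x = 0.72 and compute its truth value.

¬x = 1 − 0.72 = 0.28
x ∨ ¬x = max(0.72, 0.28) = 0.72
(The value 0.72 < 1 shows this instance is not satisfied; not a Ł∞-tautology — its value is max(a, 1−a).)

0.72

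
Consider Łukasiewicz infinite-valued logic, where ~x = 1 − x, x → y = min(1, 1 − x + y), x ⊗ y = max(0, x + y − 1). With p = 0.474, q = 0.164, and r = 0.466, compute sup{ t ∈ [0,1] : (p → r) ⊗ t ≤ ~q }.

p → r = min(1, 1 − 0.474 + 0.466) = min(1, 0.992) = 0.992
So the left factor is p → r = 0.992.
~q = 1 − 0.164 = 0.836
So the right-hand bound is ~q = 0.836.
The residuum of the Łukasiewicz t-norm gives the supremum: min(1, 1 − 0.992 + 0.836).
1 − 0.992 + 0.836 = 0.844, so t = min(1, 0.844) = 0.844.
Check: 0.992 ⊗ 0.844 = max(0, 0.836) = 0.836 ≤ 0.836.

0.844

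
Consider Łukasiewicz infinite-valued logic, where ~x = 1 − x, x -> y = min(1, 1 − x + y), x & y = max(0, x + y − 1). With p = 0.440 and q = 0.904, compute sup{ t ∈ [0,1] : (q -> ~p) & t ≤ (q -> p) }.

~p = 1 − 0.440 = 0.560
q -> ~p = min(1, 1 − 0.904 + 0.560) = min(1, 0.656) = 0.656
So the left factor is q -> ~p = 0.656.
q -> p = min(1, 1 − 0.904 + 0.440) = min(1, 0.536) = 0.536
So the right-hand bound is q -> p = 0.536.
The residuum of the Łukasiewicz t-norm gives the supremum: min(1, 1 − 0.656 + 0.536).
1 − 0.656 + 0.536 = 0.880, so t = min(1, 0.880) = 0.880.
Check: 0.656 & 0.880 = max(0, 0.536) = 0.536 ≤ 0.536.

0.880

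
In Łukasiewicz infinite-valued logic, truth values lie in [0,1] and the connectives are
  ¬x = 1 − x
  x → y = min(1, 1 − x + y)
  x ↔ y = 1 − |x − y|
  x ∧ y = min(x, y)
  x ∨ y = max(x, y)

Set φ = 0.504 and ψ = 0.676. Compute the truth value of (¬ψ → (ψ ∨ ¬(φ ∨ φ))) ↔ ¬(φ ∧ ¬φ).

0.504

¬ψ = 1 − 0.676 = 0.324
φ ∨ φ = max(0.504, 0.504) = 0.504
¬(φ ∨ φ) = 1 − 0.504 = 0.496
ψ ∨ ¬(φ ∨ φ) = max(0.676, 0.496) = 0.676
¬ψ → (ψ ∨ ¬(φ ∨ φ)) = min(1, 1 − 0.324 + 0.676) = min(1, 1.352) = 1.000
¬φ = 1 − 0.504 = 0.496
φ ∧ ¬φ = min(0.504, 0.496) = 0.496
¬(φ ∧ ¬φ) = 1 − 0.496 = 0.504
(¬ψ → (ψ ∨ ¬(φ ∨ φ))) ↔ ¬(φ ∧ ¬φ) = 1 − |1.000 − 0.504| = 1 − 0.496 = 0.504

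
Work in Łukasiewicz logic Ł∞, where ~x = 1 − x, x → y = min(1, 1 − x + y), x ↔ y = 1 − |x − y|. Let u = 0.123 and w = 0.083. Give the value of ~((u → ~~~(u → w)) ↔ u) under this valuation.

u → w = min(1, 1 − 0.123 + 0.083) = min(1, 0.960) = 0.960
~(u → w) = 1 − 0.960 = 0.040
~~(u → w) = 1 − 0.040 = 0.960
~~~(u → w) = 1 − 0.960 = 0.040
u → ~~~(u → w) = min(1, 1 − 0.123 + 0.040) = min(1, 0.917) = 0.917
(u → ~~~(u → w)) ↔ u = 1 − |0.917 − 0.123| = 1 − 0.794 = 0.206
~((u → ~~~(u → w)) ↔ u) = 1 − 0.206 = 0.794

0.794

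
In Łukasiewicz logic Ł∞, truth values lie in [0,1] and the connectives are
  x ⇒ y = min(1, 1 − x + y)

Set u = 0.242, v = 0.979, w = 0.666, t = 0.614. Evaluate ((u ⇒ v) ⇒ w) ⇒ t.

0.948

u ⇒ v = min(1, 1 − 0.242 + 0.979) = min(1, 1.737) = 1.000
(u ⇒ v) ⇒ w = min(1, 1 − 1.000 + 0.666) = min(1, 0.666) = 0.666
((u ⇒ v) ⇒ w) ⇒ t = min(1, 1 − 0.666 + 0.614) = min(1, 0.948) = 0.948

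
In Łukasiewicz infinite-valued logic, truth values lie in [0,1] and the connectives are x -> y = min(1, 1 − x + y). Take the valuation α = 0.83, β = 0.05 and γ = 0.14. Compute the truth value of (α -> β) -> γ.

α -> β = min(1, 1 − 0.83 + 0.05) = min(1, 0.22) = 0.22
(α -> β) -> γ = min(1, 1 − 0.22 + 0.14) = min(1, 0.92) = 0.92

0.92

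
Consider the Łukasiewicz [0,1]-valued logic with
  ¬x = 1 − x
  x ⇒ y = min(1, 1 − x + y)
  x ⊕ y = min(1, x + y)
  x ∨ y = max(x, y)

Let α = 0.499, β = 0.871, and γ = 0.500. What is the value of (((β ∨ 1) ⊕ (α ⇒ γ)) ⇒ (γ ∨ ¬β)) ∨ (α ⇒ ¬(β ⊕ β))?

0.501

β ∨ 1 = max(0.871, 1.000) = 1.000
α ⇒ γ = min(1, 1 − 0.499 + 0.500) = min(1, 1.001) = 1.000
(β ∨ 1) ⊕ (α ⇒ γ) = min(1, 1.000 + 1.000) = min(1, 2.000) = 1.000
¬β = 1 − 0.871 = 0.129
γ ∨ ¬β = max(0.500, 0.129) = 0.500
((β ∨ 1) ⊕ (α ⇒ γ)) ⇒ (γ ∨ ¬β) = min(1, 1 − 1.000 + 0.500) = min(1, 0.500) = 0.500
β ⊕ β = min(1, 0.871 + 0.871) = min(1, 1.742) = 1.000
¬(β ⊕ β) = 1 − 1.000 = 0.000
α ⇒ ¬(β ⊕ β) = min(1, 1 − 0.499 + 0.000) = min(1, 0.501) = 0.501
(((β ∨ 1) ⊕ (α ⇒ γ)) ⇒ (γ ∨ ¬β)) ∨ (α ⇒ ¬(β ⊕ β)) = max(0.500, 0.501) = 0.501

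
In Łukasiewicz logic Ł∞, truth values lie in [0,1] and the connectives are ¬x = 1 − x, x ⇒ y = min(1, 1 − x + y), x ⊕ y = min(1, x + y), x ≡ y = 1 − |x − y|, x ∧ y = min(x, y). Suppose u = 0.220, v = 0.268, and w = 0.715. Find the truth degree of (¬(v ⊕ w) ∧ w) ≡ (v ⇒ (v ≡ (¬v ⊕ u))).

0.017

v ⊕ w = min(1, 0.268 + 0.715) = min(1, 0.983) = 0.983
¬(v ⊕ w) = 1 − 0.983 = 0.017
¬(v ⊕ w) ∧ w = min(0.017, 0.715) = 0.017
¬v = 1 − 0.268 = 0.732
¬v ⊕ u = min(1, 0.732 + 0.220) = min(1, 0.952) = 0.952
v ≡ (¬v ⊕ u) = 1 − |0.268 − 0.952| = 1 − 0.684 = 0.316
v ⇒ (v ≡ (¬v ⊕ u)) = min(1, 1 − 0.268 + 0.316) = min(1, 1.048) = 1.000
(¬(v ⊕ w) ∧ w) ≡ (v ⇒ (v ≡ (¬v ⊕ u))) = 1 − |0.017 − 1.000| = 1 − 0.983 = 0.017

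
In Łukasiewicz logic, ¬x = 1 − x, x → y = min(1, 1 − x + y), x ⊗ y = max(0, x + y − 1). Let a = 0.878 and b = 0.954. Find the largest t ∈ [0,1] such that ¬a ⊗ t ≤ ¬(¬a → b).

¬a = 1 − 0.878 = 0.122
So the left factor is ¬a = 0.122.
¬a → b = min(1, 1 − 0.122 + 0.954) = min(1, 1.832) = 1.000
¬(¬a → b) = 1 − 1.000 = 0.000
So the right-hand bound is ¬(¬a → b) = 0.000.
The residuum of the Łukasiewicz t-norm gives the supremum: min(1, 1 − 0.122 + 0.000).
1 − 0.122 + 0.000 = 0.878, so t = min(1, 0.878) = 0.878.
Check: 0.122 ⊗ 0.878 = max(0, 0.000) = 0.000 ≤ 0.000.

0.878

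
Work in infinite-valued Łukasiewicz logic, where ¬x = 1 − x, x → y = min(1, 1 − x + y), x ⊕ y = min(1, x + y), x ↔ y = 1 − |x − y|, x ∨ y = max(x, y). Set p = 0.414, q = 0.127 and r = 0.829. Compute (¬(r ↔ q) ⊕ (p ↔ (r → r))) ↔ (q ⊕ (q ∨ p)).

0.541

r ↔ q = 1 − |0.829 − 0.127| = 1 − 0.702 = 0.298
¬(r ↔ q) = 1 − 0.298 = 0.702
r → r = min(1, 1 − 0.829 + 0.829) = min(1, 1.000) = 1.000
p ↔ (r → r) = 1 − |0.414 − 1.000| = 1 − 0.586 = 0.414
¬(r ↔ q) ⊕ (p ↔ (r → r)) = min(1, 0.702 + 0.414) = min(1, 1.116) = 1.000
q ∨ p = max(0.127, 0.414) = 0.414
q ⊕ (q ∨ p) = min(1, 0.127 + 0.414) = min(1, 0.541) = 0.541
(¬(r ↔ q) ⊕ (p ↔ (r → r))) ↔ (q ⊕ (q ∨ p)) = 1 − |1.000 − 0.541| = 1 − 0.459 = 0.541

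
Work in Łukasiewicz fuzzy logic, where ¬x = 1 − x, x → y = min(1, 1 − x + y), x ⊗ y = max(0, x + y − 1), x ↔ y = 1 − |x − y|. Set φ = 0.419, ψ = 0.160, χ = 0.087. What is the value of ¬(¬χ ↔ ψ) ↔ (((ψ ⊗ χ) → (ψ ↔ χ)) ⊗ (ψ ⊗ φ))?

¬χ = 1 − 0.087 = 0.913
¬χ ↔ ψ = 1 − |0.913 − 0.160| = 1 − 0.753 = 0.247
¬(¬χ ↔ ψ) = 1 − 0.247 = 0.753
ψ ⊗ χ = max(0, 0.160 + 0.087 − 1) = max(0, -0.753) = 0.000
ψ ↔ χ = 1 − |0.160 − 0.087| = 1 − 0.073 = 0.927
(ψ ⊗ χ) → (ψ ↔ χ) = min(1, 1 − 0.000 + 0.927) = min(1, 1.927) = 1.000
ψ ⊗ φ = max(0, 0.160 + 0.419 − 1) = max(0, -0.421) = 0.000
((ψ ⊗ χ) → (ψ ↔ χ)) ⊗ (ψ ⊗ φ) = max(0, 1.000 + 0.000 − 1) = max(0, 0.000) = 0.000
¬(¬χ ↔ ψ) ↔ (((ψ ⊗ χ) → (ψ ↔ χ)) ⊗ (ψ ⊗ φ)) = 1 − |0.753 − 0.000| = 1 − 0.753 = 0.247

0.247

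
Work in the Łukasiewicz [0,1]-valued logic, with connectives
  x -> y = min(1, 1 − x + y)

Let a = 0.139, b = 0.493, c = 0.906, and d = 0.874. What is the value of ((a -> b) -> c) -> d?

a -> b = min(1, 1 − 0.139 + 0.493) = min(1, 1.354) = 1.000
(a -> b) -> c = min(1, 1 − 1.000 + 0.906) = min(1, 0.906) = 0.906
((a -> b) -> c) -> d = min(1, 1 − 0.906 + 0.874) = min(1, 0.968) = 0.968

0.968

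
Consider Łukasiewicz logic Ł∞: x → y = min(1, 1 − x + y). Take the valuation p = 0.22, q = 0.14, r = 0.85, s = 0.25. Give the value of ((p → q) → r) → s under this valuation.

p → q = min(1, 1 − 0.22 + 0.14) = min(1, 0.92) = 0.92
(p → q) → r = min(1, 1 − 0.92 + 0.85) = min(1, 0.93) = 0.93
((p → q) → r) → s = min(1, 1 − 0.93 + 0.25) = min(1, 0.32) = 0.32

0.32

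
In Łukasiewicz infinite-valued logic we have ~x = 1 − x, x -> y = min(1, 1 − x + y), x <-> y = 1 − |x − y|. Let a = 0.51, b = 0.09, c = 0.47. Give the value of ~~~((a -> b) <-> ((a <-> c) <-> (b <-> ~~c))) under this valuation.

0.08

a -> b = min(1, 1 − 0.51 + 0.09) = min(1, 0.58) = 0.58
a <-> c = 1 − |0.51 − 0.47| = 1 − 0.04 = 0.96
~c = 1 − 0.47 = 0.53
~~c = 1 − 0.53 = 0.47
b <-> ~~c = 1 − |0.09 − 0.47| = 1 − 0.38 = 0.62
(a <-> c) <-> (b <-> ~~c) = 1 − |0.96 − 0.62| = 1 − 0.34 = 0.66
(a -> b) <-> ((a <-> c) <-> (b <-> ~~c)) = 1 − |0.58 − 0.66| = 1 − 0.08 = 0.92
~((a -> b) <-> ((a <-> c) <-> (b <-> ~~c))) = 1 − 0.92 = 0.08
~~((a -> b) <-> ((a <-> c) <-> (b <-> ~~c))) = 1 − 0.08 = 0.92
~~~((a -> b) <-> ((a <-> c) <-> (b <-> ~~c))) = 1 − 0.92 = 0.08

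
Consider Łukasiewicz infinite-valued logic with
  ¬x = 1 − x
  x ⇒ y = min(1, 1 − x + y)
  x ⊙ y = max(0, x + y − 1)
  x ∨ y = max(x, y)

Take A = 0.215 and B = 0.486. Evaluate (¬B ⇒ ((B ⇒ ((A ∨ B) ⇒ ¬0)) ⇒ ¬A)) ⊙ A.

0.215

¬B = 1 − 0.486 = 0.514
A ∨ B = max(0.215, 0.486) = 0.486
¬0 = 1 − 0.000 = 1.000
(A ∨ B) ⇒ ¬0 = min(1, 1 − 0.486 + 1.000) = min(1, 1.514) = 1.000
B ⇒ ((A ∨ B) ⇒ ¬0) = min(1, 1 − 0.486 + 1.000) = min(1, 1.514) = 1.000
¬A = 1 − 0.215 = 0.785
(B ⇒ ((A ∨ B) ⇒ ¬0)) ⇒ ¬A = min(1, 1 − 1.000 + 0.785) = min(1, 0.785) = 0.785
¬B ⇒ ((B ⇒ ((A ∨ B) ⇒ ¬0)) ⇒ ¬A) = min(1, 1 − 0.514 + 0.785) = min(1, 1.271) = 1.000
(¬B ⇒ ((B ⇒ ((A ∨ B) ⇒ ¬0)) ⇒ ¬A)) ⊙ A = max(0, 1.000 + 0.215 − 1) = max(0, 0.215) = 0.215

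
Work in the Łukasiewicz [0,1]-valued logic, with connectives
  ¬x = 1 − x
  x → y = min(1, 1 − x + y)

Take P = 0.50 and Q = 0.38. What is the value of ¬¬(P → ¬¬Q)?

¬Q = 1 − 0.38 = 0.62
¬¬Q = 1 − 0.62 = 0.38
P → ¬¬Q = min(1, 1 − 0.50 + 0.38) = min(1, 0.88) = 0.88
¬(P → ¬¬Q) = 1 − 0.88 = 0.12
¬¬(P → ¬¬Q) = 1 − 0.12 = 0.88

0.88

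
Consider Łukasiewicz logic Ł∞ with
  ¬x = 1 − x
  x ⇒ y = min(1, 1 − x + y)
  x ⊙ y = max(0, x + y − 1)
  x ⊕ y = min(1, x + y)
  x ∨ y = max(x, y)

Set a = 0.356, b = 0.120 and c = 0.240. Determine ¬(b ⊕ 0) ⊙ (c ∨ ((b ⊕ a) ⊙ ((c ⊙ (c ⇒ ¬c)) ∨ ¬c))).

0.120

b ⊕ 0 = min(1, 0.120 + 0.000) = min(1, 0.120) = 0.120
¬(b ⊕ 0) = 1 − 0.120 = 0.880
b ⊕ a = min(1, 0.120 + 0.356) = min(1, 0.476) = 0.476
¬c = 1 − 0.240 = 0.760
c ⇒ ¬c = min(1, 1 − 0.240 + 0.760) = min(1, 1.520) = 1.000
c ⊙ (c ⇒ ¬c) = max(0, 0.240 + 1.000 − 1) = max(0, 0.240) = 0.240
(c ⊙ (c ⇒ ¬c)) ∨ ¬c = max(0.240, 0.760) = 0.760
(b ⊕ a) ⊙ ((c ⊙ (c ⇒ ¬c)) ∨ ¬c) = max(0, 0.476 + 0.760 − 1) = max(0, 0.236) = 0.236
c ∨ ((b ⊕ a) ⊙ ((c ⊙ (c ⇒ ¬c)) ∨ ¬c)) = max(0.240, 0.236) = 0.240
¬(b ⊕ 0) ⊙ (c ∨ ((b ⊕ a) ⊙ ((c ⊙ (c ⇒ ¬c)) ∨ ¬c))) = max(0, 0.880 + 0.240 − 1) = max(0, 0.120) = 0.120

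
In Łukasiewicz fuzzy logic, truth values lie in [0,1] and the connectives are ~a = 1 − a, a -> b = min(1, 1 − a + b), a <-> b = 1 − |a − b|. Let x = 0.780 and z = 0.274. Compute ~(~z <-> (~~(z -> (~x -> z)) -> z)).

0.452

~z = 1 − 0.274 = 0.726
~x = 1 − 0.780 = 0.220
~x -> z = min(1, 1 − 0.220 + 0.274) = min(1, 1.054) = 1.000
z -> (~x -> z) = min(1, 1 − 0.274 + 1.000) = min(1, 1.726) = 1.000
~(z -> (~x -> z)) = 1 − 1.000 = 0.000
~~(z -> (~x -> z)) = 1 − 0.000 = 1.000
~~(z -> (~x -> z)) -> z = min(1, 1 − 1.000 + 0.274) = min(1, 0.274) = 0.274
~z <-> (~~(z -> (~x -> z)) -> z) = 1 − |0.726 − 0.274| = 1 − 0.452 = 0.548
~(~z <-> (~~(z -> (~x -> z)) -> z)) = 1 − 0.548 = 0.452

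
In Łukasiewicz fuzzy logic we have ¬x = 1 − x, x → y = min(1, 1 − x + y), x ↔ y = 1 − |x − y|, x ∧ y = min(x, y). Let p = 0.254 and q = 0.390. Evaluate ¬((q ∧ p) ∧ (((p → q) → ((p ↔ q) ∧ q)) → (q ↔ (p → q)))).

0.746

q ∧ p = min(0.390, 0.254) = 0.254
p → q = min(1, 1 − 0.254 + 0.390) = min(1, 1.136) = 1.000
p ↔ q = 1 − |0.254 − 0.390| = 1 − 0.136 = 0.864
(p ↔ q) ∧ q = min(0.864, 0.390) = 0.390
(p → q) → ((p ↔ q) ∧ q) = min(1, 1 − 1.000 + 0.390) = min(1, 0.390) = 0.390
q ↔ (p → q) = 1 − |0.390 − 1.000| = 1 − 0.610 = 0.390
((p → q) → ((p ↔ q) ∧ q)) → (q ↔ (p → q)) = min(1, 1 − 0.390 + 0.390) = min(1, 1.000) = 1.000
(q ∧ p) ∧ (((p → q) → ((p ↔ q) ∧ q)) → (q ↔ (p → q))) = min(0.254, 1.000) = 0.254
¬((q ∧ p) ∧ (((p → q) → ((p ↔ q) ∧ q)) → (q ↔ (p → q)))) = 1 − 0.254 = 0.746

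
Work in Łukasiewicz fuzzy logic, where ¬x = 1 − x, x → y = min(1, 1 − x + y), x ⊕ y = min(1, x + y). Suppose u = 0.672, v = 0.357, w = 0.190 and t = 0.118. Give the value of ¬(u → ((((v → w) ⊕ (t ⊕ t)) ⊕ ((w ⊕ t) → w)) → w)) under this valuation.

v → w = min(1, 1 − 0.357 + 0.190) = min(1, 0.833) = 0.833
t ⊕ t = min(1, 0.118 + 0.118) = min(1, 0.236) = 0.236
(v → w) ⊕ (t ⊕ t) = min(1, 0.833 + 0.236) = min(1, 1.069) = 1.000
w ⊕ t = min(1, 0.190 + 0.118) = min(1, 0.308) = 0.308
(w ⊕ t) → w = min(1, 1 − 0.308 + 0.190) = min(1, 0.882) = 0.882
((v → w) ⊕ (t ⊕ t)) ⊕ ((w ⊕ t) → w) = min(1, 1.000 + 0.882) = min(1, 1.882) = 1.000
(((v → w) ⊕ (t ⊕ t)) ⊕ ((w ⊕ t) → w)) → w = min(1, 1 − 1.000 + 0.190) = min(1, 0.190) = 0.190
u → ((((v → w) ⊕ (t ⊕ t)) ⊕ ((w ⊕ t) → w)) → w) = min(1, 1 − 0.672 + 0.190) = min(1, 0.518) = 0.518
¬(u → ((((v → w) ⊕ (t ⊕ t)) ⊕ ((w ⊕ t) → w)) → w)) = 1 − 0.518 = 0.482

0.482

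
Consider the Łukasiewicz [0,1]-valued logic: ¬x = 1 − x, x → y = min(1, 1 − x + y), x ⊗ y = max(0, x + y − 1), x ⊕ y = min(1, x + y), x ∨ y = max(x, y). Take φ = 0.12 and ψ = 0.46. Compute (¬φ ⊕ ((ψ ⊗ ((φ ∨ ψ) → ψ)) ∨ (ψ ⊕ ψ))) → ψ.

¬φ = 1 − 0.12 = 0.88
φ ∨ ψ = max(0.12, 0.46) = 0.46
(φ ∨ ψ) → ψ = min(1, 1 − 0.46 + 0.46) = min(1, 1.00) = 1.00
ψ ⊗ ((φ ∨ ψ) → ψ) = max(0, 0.46 + 1.00 − 1) = max(0, 0.46) = 0.46
ψ ⊕ ψ = min(1, 0.46 + 0.46) = min(1, 0.92) = 0.92
(ψ ⊗ ((φ ∨ ψ) → ψ)) ∨ (ψ ⊕ ψ) = max(0.46, 0.92) = 0.92
¬φ ⊕ ((ψ ⊗ ((φ ∨ ψ) → ψ)) ∨ (ψ ⊕ ψ)) = min(1, 0.88 + 0.92) = min(1, 1.80) = 1.00
(¬φ ⊕ ((ψ ⊗ ((φ ∨ ψ) → ψ)) ∨ (ψ ⊕ ψ))) → ψ = min(1, 1 − 1.00 + 0.46) = min(1, 0.46) = 0.46

0.46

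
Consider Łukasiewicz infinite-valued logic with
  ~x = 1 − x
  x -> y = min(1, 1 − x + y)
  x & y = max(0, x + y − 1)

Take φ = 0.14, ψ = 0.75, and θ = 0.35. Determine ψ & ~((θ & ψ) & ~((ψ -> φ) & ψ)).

0.75

θ & ψ = max(0, 0.35 + 0.75 − 1) = max(0, 0.10) = 0.10
ψ -> φ = min(1, 1 − 0.75 + 0.14) = min(1, 0.39) = 0.39
(ψ -> φ) & ψ = max(0, 0.39 + 0.75 − 1) = max(0, 0.14) = 0.14
~((ψ -> φ) & ψ) = 1 − 0.14 = 0.86
(θ & ψ) & ~((ψ -> φ) & ψ) = max(0, 0.10 + 0.86 − 1) = max(0, -0.04) = 0.00
~((θ & ψ) & ~((ψ -> φ) & ψ)) = 1 − 0.00 = 1.00
ψ & ~((θ & ψ) & ~((ψ -> φ) & ψ)) = max(0, 0.75 + 1.00 − 1) = max(0, 0.75) = 0.75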